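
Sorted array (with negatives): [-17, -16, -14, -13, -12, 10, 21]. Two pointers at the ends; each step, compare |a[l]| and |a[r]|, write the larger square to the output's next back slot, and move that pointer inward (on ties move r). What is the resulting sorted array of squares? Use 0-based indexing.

[100, 144, 169, 196, 256, 289, 441]

l=0 r=6: |-17|<=|21| out[6]=441, r--
l=0 r=5: |-17|>|10| out[5]=289, l++
l=1 r=5: |-16|>|10| out[4]=256, l++
l=2 r=5: |-14|>|10| out[3]=196, l++
l=3 r=5: |-13|>|10| out[2]=169, l++
l=4 r=5: |-12|>|10| out[1]=144, l++
l=5 r=5: |10|<=|10| out[0]=100, r--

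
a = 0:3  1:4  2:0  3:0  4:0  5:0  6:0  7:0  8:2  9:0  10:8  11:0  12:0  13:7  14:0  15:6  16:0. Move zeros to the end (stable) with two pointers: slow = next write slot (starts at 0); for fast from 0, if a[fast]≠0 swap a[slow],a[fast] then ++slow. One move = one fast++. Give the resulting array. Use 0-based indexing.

[3, 4, 2, 8, 7, 6, 0, 0, 0, 0, 0, 0, 0, 0, 0, 0, 0]

slow=0 fast=0: a[fast]=3≠0 swap→a[0]=3, slow++,fast++
slow=1 fast=1: a[fast]=4≠0 swap→a[1]=4, slow++,fast++
slow=2 fast=2: a[fast]=0, fast++
slow=2 fast=3: a[fast]=0, fast++
slow=2 fast=4: a[fast]=0, fast++
slow=2 fast=5: a[fast]=0, fast++
slow=2 fast=6: a[fast]=0, fast++
slow=2 fast=7: a[fast]=0, fast++
slow=2 fast=8: a[fast]=2≠0 swap→a[2]=2, slow++,fast++
slow=3 fast=9: a[fast]=0, fast++
slow=3 fast=10: a[fast]=8≠0 swap→a[3]=8, slow++,fast++
slow=4 fast=11: a[fast]=0, fast++
slow=4 fast=12: a[fast]=0, fast++
slow=4 fast=13: a[fast]=7≠0 swap→a[4]=7, slow++,fast++
slow=5 fast=14: a[fast]=0, fast++
slow=5 fast=15: a[fast]=6≠0 swap→a[5]=6, slow++,fast++
slow=6 fast=16: a[fast]=0, fast++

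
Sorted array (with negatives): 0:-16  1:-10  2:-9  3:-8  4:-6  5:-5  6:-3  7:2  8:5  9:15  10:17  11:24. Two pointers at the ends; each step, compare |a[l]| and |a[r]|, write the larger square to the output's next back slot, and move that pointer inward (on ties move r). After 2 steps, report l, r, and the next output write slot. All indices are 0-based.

l=0 r=11: |-16|<=|24| out[11]=576, r--
l=0 r=10: |-16|<=|17| out[10]=289, r--

l=0, r=9, next write slot=9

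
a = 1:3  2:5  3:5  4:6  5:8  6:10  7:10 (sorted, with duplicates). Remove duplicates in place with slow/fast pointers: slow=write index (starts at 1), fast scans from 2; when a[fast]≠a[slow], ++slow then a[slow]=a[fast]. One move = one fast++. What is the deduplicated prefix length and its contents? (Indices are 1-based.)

length 5; prefix = [3, 5, 6, 8, 10]

(s=1,f=2) a[fast]=5≠a[slow]=3 write a[2]=5 → slow++,fast++
(s=2,f=3) a[fast]=5=a[slow] dup → fast++
(s=2,f=4) a[fast]=6≠a[slow]=5 write a[3]=6 → slow++,fast++
(s=3,f=5) a[fast]=8≠a[slow]=6 write a[4]=8 → slow++,fast++
(s=4,f=6) a[fast]=10≠a[slow]=8 write a[5]=10 → slow++,fast++
(s=5,f=7) a[fast]=10=a[slow] dup → fast++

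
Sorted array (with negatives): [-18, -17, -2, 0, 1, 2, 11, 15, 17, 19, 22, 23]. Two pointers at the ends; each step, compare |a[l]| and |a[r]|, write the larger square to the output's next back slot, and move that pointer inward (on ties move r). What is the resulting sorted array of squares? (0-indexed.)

[0, 1, 4, 4, 121, 225, 289, 289, 324, 361, 484, 529]

[0,11] |-18|<=|23| out[11]=529 → r--
[0,10] |-18|<=|22| out[10]=484 → r--
[0,9] |-18|<=|19| out[9]=361 → r--
[0,8] |-18|>|17| out[8]=324 → l++
[1,8] |-17|<=|17| out[7]=289 → r--
[1,7] |-17|>|15| out[6]=289 → l++
[2,7] |-2|<=|15| out[5]=225 → r--
[2,6] |-2|<=|11| out[4]=121 → r--
[2,5] |-2|<=|2| out[3]=4 → r--
[2,4] |-2|>|1| out[2]=4 → l++
[3,4] |0|<=|1| out[1]=1 → r--
[3,3] |0|<=|0| out[0]=0 → r--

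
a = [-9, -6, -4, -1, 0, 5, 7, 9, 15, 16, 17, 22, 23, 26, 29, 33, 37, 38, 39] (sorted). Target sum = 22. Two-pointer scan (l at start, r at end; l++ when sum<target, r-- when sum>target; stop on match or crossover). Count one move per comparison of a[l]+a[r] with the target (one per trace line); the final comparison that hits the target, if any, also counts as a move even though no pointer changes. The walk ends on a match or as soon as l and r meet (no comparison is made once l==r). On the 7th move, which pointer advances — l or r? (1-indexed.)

[1,19] -9+39=30 >22 → r--
[1,18] -9+38=29 >22 → r--
[1,17] -9+37=28 >22 → r--
[1,16] -9+33=24 >22 → r--
[1,15] -9+29=20 <22 → l++
[2,15] -6+29=23 >22 → r--
[2,14] -6+26=20 <22 → l++

l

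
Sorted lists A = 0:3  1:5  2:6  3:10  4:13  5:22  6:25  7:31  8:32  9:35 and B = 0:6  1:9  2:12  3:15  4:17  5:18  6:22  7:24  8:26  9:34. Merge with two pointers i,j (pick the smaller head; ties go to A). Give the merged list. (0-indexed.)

[i=0,j=0] A[i]=3<=B[j]=6 take 3 → i++
[i=1,j=0] A[i]=5<=B[j]=6 take 5 → i++
[i=2,j=0] A[i]=6<=B[j]=6 take 6 → i++
[i=3,j=0] A[i]=10>B[j]=6 take 6 → j++
[i=3,j=1] A[i]=10>B[j]=9 take 9 → j++
[i=3,j=2] A[i]=10<=B[j]=12 take 10 → i++
[i=4,j=2] A[i]=13>B[j]=12 take 12 → j++
[i=4,j=3] A[i]=13<=B[j]=15 take 13 → i++
[i=5,j=3] A[i]=22>B[j]=15 take 15 → j++
[i=5,j=4] A[i]=22>B[j]=17 take 17 → j++
[i=5,j=5] A[i]=22>B[j]=18 take 18 → j++
[i=5,j=6] A[i]=22<=B[j]=22 take 22 → i++
[i=6,j=6] A[i]=25>B[j]=22 take 22 → j++
[i=6,j=7] A[i]=25>B[j]=24 take 24 → j++
[i=6,j=8] A[i]=25<=B[j]=26 take 25 → i++
[i=7,j=8] A[i]=31>B[j]=26 take 26 → j++
[i=7,j=9] A[i]=31<=B[j]=34 take 31 → i++
[i=8,j=9] A[i]=32<=B[j]=34 take 32 → i++
[i=9,j=9] A[i]=35>B[j]=34 take 34 → j++
[i=9,j=10] B done, take A[i]=35 → i++

[3, 5, 6, 6, 9, 10, 12, 13, 15, 17, 18, 22, 22, 24, 25, 26, 31, 32, 34, 35]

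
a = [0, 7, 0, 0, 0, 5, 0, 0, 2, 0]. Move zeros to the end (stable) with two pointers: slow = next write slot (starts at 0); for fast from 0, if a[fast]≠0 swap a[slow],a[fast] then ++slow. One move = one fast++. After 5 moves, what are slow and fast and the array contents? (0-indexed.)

slow=0 fast=0: a[fast]=0, fast++
slow=0 fast=1: a[fast]=7≠0 swap→a[0]=7, slow++,fast++
slow=1 fast=2: a[fast]=0, fast++
slow=1 fast=3: a[fast]=0, fast++
slow=1 fast=4: a[fast]=0, fast++

slow=1, fast=5, a=[7, 0, 0, 0, 0, 5, 0, 0, 2, 0]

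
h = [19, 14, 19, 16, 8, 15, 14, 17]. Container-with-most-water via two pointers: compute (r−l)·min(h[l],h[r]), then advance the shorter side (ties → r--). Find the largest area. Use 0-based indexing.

l=0 r=7: min(19,17)*7=119 best=119 *, r--
l=0 r=6: min(19,14)*6=84 best=119, r--
l=0 r=5: min(19,15)*5=75 best=119, r--
l=0 r=4: min(19,8)*4=32 best=119, r--
l=0 r=3: min(19,16)*3=48 best=119, r--
l=0 r=2: min(19,19)*2=38 best=119, r--
l=0 r=1: min(19,14)*1=14 best=119, r--

max area = 119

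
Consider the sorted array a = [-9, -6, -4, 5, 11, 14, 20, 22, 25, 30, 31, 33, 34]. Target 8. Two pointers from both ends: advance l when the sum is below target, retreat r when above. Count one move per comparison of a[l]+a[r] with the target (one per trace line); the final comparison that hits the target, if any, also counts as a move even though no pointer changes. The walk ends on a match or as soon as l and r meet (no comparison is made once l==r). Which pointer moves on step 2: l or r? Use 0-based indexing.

r

[0,12] -9+34=25 >8 → r--
[0,11] -9+33=24 >8 → r--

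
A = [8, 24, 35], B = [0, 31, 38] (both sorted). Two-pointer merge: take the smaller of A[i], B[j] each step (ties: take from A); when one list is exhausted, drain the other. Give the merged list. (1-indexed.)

[0, 8, 24, 31, 35, 38]

i=1 j=1: A[i]=8>B[j]=0 take 0, j++
i=1 j=2: A[i]=8<=B[j]=31 take 8, i++
i=2 j=2: A[i]=24<=B[j]=31 take 24, i++
i=3 j=2: A[i]=35>B[j]=31 take 31, j++
i=3 j=3: A[i]=35<=B[j]=38 take 35, i++
i=4 j=3: A done, take B[j]=38, j++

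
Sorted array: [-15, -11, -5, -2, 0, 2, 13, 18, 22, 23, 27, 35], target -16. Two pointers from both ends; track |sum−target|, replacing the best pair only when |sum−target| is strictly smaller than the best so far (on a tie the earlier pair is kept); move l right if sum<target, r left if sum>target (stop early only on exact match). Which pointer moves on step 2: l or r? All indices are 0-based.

[0,11] -15+35=20 d=36 * → r--
[0,10] -15+27=12 d=28 * → r--

r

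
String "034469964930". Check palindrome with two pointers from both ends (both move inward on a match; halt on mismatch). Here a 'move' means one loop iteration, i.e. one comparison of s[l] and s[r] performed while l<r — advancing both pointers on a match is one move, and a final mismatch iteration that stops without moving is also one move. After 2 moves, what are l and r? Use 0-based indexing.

l=0 r=11: '0'=='0', l++,r--
l=1 r=10: '3'=='3', l++,r--

l=2, r=9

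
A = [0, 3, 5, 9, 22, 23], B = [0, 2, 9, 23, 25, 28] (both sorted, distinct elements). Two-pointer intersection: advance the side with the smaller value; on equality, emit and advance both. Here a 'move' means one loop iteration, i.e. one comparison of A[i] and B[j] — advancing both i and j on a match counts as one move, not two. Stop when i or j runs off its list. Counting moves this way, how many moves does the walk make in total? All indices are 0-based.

i=0 j=0: 0==0 emit, i++,j++
i=1 j=1: 3>2, j++
i=1 j=2: 3<9, i++
i=2 j=2: 5<9, i++
i=3 j=2: 9==9 emit, i++,j++
i=4 j=3: 22<23, i++
i=5 j=3: 23==23 emit, i++,j++

7 moves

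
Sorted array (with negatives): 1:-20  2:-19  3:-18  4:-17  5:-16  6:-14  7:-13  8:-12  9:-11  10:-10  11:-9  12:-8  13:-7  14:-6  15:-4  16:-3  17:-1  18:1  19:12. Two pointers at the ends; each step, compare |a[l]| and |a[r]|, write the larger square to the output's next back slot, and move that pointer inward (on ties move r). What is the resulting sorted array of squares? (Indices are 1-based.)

l=1 r=19: |-20|>|12| out[19]=400, l++
l=2 r=19: |-19|>|12| out[18]=361, l++
l=3 r=19: |-18|>|12| out[17]=324, l++
l=4 r=19: |-17|>|12| out[16]=289, l++
l=5 r=19: |-16|>|12| out[15]=256, l++
l=6 r=19: |-14|>|12| out[14]=196, l++
l=7 r=19: |-13|>|12| out[13]=169, l++
l=8 r=19: |-12|<=|12| out[12]=144, r--
l=8 r=18: |-12|>|1| out[11]=144, l++
l=9 r=18: |-11|>|1| out[10]=121, l++
l=10 r=18: |-10|>|1| out[9]=100, l++
l=11 r=18: |-9|>|1| out[8]=81, l++
l=12 r=18: |-8|>|1| out[7]=64, l++
l=13 r=18: |-7|>|1| out[6]=49, l++
l=14 r=18: |-6|>|1| out[5]=36, l++
l=15 r=18: |-4|>|1| out[4]=16, l++
l=16 r=18: |-3|>|1| out[3]=9, l++
l=17 r=18: |-1|<=|1| out[2]=1, r--
l=17 r=17: |-1|<=|-1| out[1]=1, r--

[1, 1, 9, 16, 36, 49, 64, 81, 100, 121, 144, 144, 169, 196, 256, 289, 324, 361, 400]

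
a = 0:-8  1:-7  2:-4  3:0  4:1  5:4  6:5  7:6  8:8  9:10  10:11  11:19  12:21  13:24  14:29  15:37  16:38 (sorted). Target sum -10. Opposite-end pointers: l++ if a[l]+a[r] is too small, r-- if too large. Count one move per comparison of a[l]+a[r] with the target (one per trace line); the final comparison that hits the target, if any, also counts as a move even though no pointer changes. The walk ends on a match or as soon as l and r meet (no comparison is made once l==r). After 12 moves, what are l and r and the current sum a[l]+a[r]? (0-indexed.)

[0,16] -8+38=30 >-10 → r--
[0,15] -8+37=29 >-10 → r--
[0,14] -8+29=21 >-10 → r--
[0,13] -8+24=16 >-10 → r--
[0,12] -8+21=13 >-10 → r--
[0,11] -8+19=11 >-10 → r--
[0,10] -8+11=3 >-10 → r--
[0,9] -8+10=2 >-10 → r--
[0,8] -8+8=0 >-10 → r--
[0,7] -8+6=-2 >-10 → r--
[0,6] -8+5=-3 >-10 → r--
[0,5] -8+4=-4 >-10 → r--

l=0, r=4, sum=-7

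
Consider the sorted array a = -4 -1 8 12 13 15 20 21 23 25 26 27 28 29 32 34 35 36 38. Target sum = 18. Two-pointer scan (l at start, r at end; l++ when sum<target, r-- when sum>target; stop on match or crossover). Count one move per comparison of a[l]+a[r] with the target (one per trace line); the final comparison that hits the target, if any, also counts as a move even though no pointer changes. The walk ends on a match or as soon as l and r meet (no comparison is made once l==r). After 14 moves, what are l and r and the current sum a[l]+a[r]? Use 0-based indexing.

l=1, r=5, sum=14

[0,18] -4+38=34 >18 → r--
[0,17] -4+36=32 >18 → r--
[0,16] -4+35=31 >18 → r--
[0,15] -4+34=30 >18 → r--
[0,14] -4+32=28 >18 → r--
[0,13] -4+29=25 >18 → r--
[0,12] -4+28=24 >18 → r--
[0,11] -4+27=23 >18 → r--
[0,10] -4+26=22 >18 → r--
[0,9] -4+25=21 >18 → r--
[0,8] -4+23=19 >18 → r--
[0,7] -4+21=17 <18 → l++
[1,7] -1+21=20 >18 → r--
[1,6] -1+20=19 >18 → r--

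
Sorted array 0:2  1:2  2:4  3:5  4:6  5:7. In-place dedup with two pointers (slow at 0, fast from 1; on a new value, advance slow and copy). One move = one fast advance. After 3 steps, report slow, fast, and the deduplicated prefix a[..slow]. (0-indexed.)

slow=0 fast=1: a[fast]=2=a[slow] dup, fast++
slow=0 fast=2: a[fast]=4≠a[slow]=2 write a[1]=4, slow++,fast++
slow=1 fast=3: a[fast]=5≠a[slow]=4 write a[2]=5, slow++,fast++

slow=2, fast=4, prefix=[2, 4, 5]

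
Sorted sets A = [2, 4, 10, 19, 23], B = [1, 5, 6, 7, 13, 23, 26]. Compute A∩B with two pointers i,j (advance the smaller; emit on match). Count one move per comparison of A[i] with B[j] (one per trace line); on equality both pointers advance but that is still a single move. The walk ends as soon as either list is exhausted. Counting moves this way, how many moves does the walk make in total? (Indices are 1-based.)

10 moves

[i=1,j=1] 2>1 → j++
[i=1,j=2] 2<5 → i++
[i=2,j=2] 4<5 → i++
[i=3,j=2] 10>5 → j++
[i=3,j=3] 10>6 → j++
[i=3,j=4] 10>7 → j++
[i=3,j=5] 10<13 → i++
[i=4,j=5] 19>13 → j++
[i=4,j=6] 19<23 → i++
[i=5,j=6] 23==23 emit → i++,j++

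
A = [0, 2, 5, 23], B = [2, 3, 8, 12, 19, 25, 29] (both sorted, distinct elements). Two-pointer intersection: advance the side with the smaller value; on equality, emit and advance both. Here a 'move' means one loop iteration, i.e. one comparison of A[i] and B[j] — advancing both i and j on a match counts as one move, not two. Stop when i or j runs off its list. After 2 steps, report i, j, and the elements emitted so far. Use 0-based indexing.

i=0 j=0: 0<2, i++
i=1 j=0: 2==2 emit, i++,j++

i=2, j=1, emitted=[2]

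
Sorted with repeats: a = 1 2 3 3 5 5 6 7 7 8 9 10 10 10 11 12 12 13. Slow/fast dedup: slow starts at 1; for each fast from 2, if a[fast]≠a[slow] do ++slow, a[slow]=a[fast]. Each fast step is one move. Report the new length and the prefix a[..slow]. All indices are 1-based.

slow=1 fast=2: a[fast]=2≠a[slow]=1 write a[2]=2, slow++,fast++
slow=2 fast=3: a[fast]=3≠a[slow]=2 write a[3]=3, slow++,fast++
slow=3 fast=4: a[fast]=3=a[slow] dup, fast++
slow=3 fast=5: a[fast]=5≠a[slow]=3 write a[4]=5, slow++,fast++
slow=4 fast=6: a[fast]=5=a[slow] dup, fast++
slow=4 fast=7: a[fast]=6≠a[slow]=5 write a[5]=6, slow++,fast++
slow=5 fast=8: a[fast]=7≠a[slow]=6 write a[6]=7, slow++,fast++
slow=6 fast=9: a[fast]=7=a[slow] dup, fast++
slow=6 fast=10: a[fast]=8≠a[slow]=7 write a[7]=8, slow++,fast++
slow=7 fast=11: a[fast]=9≠a[slow]=8 write a[8]=9, slow++,fast++
slow=8 fast=12: a[fast]=10≠a[slow]=9 write a[9]=10, slow++,fast++
slow=9 fast=13: a[fast]=10=a[slow] dup, fast++
slow=9 fast=14: a[fast]=10=a[slow] dup, fast++
slow=9 fast=15: a[fast]=11≠a[slow]=10 write a[10]=11, slow++,fast++
slow=10 fast=16: a[fast]=12≠a[slow]=11 write a[11]=12, slow++,fast++
slow=11 fast=17: a[fast]=12=a[slow] dup, fast++
slow=11 fast=18: a[fast]=13≠a[slow]=12 write a[12]=13, slow++,fast++

length 12; prefix = [1, 2, 3, 5, 6, 7, 8, 9, 10, 11, 12, 13]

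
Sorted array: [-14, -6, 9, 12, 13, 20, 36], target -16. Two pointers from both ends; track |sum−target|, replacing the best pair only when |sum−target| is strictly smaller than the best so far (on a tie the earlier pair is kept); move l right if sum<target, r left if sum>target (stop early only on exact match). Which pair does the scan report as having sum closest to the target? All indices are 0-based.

[0,6] -14+36=22 d=38 * → r--
[0,5] -14+20=6 d=22 * → r--
[0,4] -14+13=-1 d=15 * → r--
[0,3] -14+12=-2 d=14 * → r--
[0,2] -14+9=-5 d=11 * → r--
[0,1] -14+-6=-20 d=4 * → l++

pair (-14, -6) with sum -20 (|Δ|=4)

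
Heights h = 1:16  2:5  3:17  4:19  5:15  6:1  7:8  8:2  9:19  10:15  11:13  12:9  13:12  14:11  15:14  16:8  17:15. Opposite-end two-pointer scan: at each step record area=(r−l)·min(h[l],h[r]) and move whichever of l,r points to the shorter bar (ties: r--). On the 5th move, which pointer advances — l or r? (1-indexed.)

r

l=1 r=17: min(16,15)*16=240 best=240 *, r--
l=1 r=16: min(16,8)*15=120 best=240, r--
l=1 r=15: min(16,14)*14=196 best=240, r--
l=1 r=14: min(16,11)*13=143 best=240, r--
l=1 r=13: min(16,12)*12=144 best=240, r--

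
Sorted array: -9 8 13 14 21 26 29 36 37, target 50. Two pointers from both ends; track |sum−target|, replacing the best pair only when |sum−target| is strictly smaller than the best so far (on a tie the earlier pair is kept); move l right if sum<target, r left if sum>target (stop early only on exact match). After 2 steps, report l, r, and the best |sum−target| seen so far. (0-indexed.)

l=0 r=8: -9+37=28 d=22 *, l++
l=1 r=8: 8+37=45 d=5 *, l++

l=2, r=8, best |Δ|=5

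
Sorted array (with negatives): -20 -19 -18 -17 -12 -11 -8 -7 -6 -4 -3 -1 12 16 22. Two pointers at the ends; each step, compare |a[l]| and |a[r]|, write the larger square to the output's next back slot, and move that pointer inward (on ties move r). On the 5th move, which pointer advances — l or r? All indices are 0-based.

l

l=0 r=14: |-20|<=|22| out[14]=484, r--
l=0 r=13: |-20|>|16| out[13]=400, l++
l=1 r=13: |-19|>|16| out[12]=361, l++
l=2 r=13: |-18|>|16| out[11]=324, l++
l=3 r=13: |-17|>|16| out[10]=289, l++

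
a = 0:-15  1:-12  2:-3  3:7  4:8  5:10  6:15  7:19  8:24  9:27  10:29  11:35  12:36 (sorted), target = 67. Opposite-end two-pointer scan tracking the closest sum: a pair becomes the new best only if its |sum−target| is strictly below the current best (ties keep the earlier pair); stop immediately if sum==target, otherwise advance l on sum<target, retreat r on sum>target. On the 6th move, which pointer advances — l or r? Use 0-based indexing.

[0,12] -15+36=21 d=46 * → l++
[1,12] -12+36=24 d=43 * → l++
[2,12] -3+36=33 d=34 * → l++
[3,12] 7+36=43 d=24 * → l++
[4,12] 8+36=44 d=23 * → l++
[5,12] 10+36=46 d=21 * → l++

l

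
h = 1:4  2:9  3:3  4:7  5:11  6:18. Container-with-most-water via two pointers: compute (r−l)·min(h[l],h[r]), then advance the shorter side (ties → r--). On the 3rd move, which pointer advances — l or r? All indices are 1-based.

[1,6] min(4,18)*5=20 best=20 * → l++
[2,6] min(9,18)*4=36 best=36 * → l++
[3,6] min(3,18)*3=9 best=36 → l++

l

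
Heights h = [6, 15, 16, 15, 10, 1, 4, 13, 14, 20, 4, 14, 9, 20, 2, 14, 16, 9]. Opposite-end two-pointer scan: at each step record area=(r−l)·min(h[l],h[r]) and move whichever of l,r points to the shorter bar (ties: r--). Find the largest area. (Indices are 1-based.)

l=1 r=18: min(6,9)*17=102 best=102 *, l++
l=2 r=18: min(15,9)*16=144 best=144 *, r--
l=2 r=17: min(15,16)*15=225 best=225 *, l++
l=3 r=17: min(16,16)*14=224 best=225, r--
l=3 r=16: min(16,14)*13=182 best=225, r--
l=3 r=15: min(16,2)*12=24 best=225, r--
l=3 r=14: min(16,20)*11=176 best=225, l++
l=4 r=14: min(15,20)*10=150 best=225, l++
l=5 r=14: min(10,20)*9=90 best=225, l++
l=6 r=14: min(1,20)*8=8 best=225, l++
l=7 r=14: min(4,20)*7=28 best=225, l++
l=8 r=14: min(13,20)*6=78 best=225, l++
l=9 r=14: min(14,20)*5=70 best=225, l++
l=10 r=14: min(20,20)*4=80 best=225, r--
l=10 r=13: min(20,9)*3=27 best=225, r--
l=10 r=12: min(20,14)*2=28 best=225, r--
l=10 r=11: min(20,4)*1=4 best=225, r--

max area = 225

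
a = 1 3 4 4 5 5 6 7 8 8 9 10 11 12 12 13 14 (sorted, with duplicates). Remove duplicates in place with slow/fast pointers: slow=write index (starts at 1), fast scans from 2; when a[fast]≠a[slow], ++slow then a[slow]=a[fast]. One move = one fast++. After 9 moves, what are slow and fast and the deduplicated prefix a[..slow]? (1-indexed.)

slow=1 fast=2: a[fast]=3≠a[slow]=1 write a[2]=3, slow++,fast++
slow=2 fast=3: a[fast]=4≠a[slow]=3 write a[3]=4, slow++,fast++
slow=3 fast=4: a[fast]=4=a[slow] dup, fast++
slow=3 fast=5: a[fast]=5≠a[slow]=4 write a[4]=5, slow++,fast++
slow=4 fast=6: a[fast]=5=a[slow] dup, fast++
slow=4 fast=7: a[fast]=6≠a[slow]=5 write a[5]=6, slow++,fast++
slow=5 fast=8: a[fast]=7≠a[slow]=6 write a[6]=7, slow++,fast++
slow=6 fast=9: a[fast]=8≠a[slow]=7 write a[7]=8, slow++,fast++
slow=7 fast=10: a[fast]=8=a[slow] dup, fast++

slow=7, fast=11, prefix=[1, 3, 4, 5, 6, 7, 8]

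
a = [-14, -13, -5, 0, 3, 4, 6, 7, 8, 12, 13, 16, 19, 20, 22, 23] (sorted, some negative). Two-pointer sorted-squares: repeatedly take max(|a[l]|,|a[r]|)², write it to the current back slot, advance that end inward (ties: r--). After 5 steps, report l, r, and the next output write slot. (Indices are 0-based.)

l=0, r=10, next write slot=10

[0,15] |-14|<=|23| out[15]=529 → r--
[0,14] |-14|<=|22| out[14]=484 → r--
[0,13] |-14|<=|20| out[13]=400 → r--
[0,12] |-14|<=|19| out[12]=361 → r--
[0,11] |-14|<=|16| out[11]=256 → r--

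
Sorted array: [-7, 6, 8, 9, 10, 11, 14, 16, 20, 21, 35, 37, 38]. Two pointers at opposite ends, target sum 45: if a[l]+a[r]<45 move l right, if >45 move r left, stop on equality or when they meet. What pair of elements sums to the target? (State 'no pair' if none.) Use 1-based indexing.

(8, 37)

l=1 r=13: -7+38=31 <45, l++
l=2 r=13: 6+38=44 <45, l++
l=3 r=13: 8+38=46 >45, r--
l=3 r=12: 8+37=45, found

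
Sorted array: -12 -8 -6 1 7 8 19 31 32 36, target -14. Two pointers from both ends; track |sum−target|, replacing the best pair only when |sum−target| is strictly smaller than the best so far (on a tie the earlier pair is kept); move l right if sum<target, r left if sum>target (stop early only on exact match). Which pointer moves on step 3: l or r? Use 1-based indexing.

r

l=1 r=10: -12+36=24 d=38 *, r--
l=1 r=9: -12+32=20 d=34 *, r--
l=1 r=8: -12+31=19 d=33 *, r--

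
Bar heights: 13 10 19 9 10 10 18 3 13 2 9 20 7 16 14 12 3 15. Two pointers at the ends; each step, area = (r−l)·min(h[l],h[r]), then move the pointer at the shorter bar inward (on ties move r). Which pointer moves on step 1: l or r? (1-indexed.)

[1,18] min(13,15)*17=221 best=221 * → l++

l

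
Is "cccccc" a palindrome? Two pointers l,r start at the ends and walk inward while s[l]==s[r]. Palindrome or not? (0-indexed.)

[0,5] 'c'=='c' → l++,r--
[1,4] 'c'=='c' → l++,r--
[2,3] 'c'=='c' → l++,r--

palindrome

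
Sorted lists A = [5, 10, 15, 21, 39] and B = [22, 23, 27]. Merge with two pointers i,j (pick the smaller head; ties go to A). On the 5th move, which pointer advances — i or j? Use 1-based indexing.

i=1 j=1: A[i]=5<=B[j]=22 take 5, i++
i=2 j=1: A[i]=10<=B[j]=22 take 10, i++
i=3 j=1: A[i]=15<=B[j]=22 take 15, i++
i=4 j=1: A[i]=21<=B[j]=22 take 21, i++
i=5 j=1: A[i]=39>B[j]=22 take 22, j++

j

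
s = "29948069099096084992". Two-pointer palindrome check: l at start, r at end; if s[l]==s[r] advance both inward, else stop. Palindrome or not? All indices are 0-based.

palindrome

l=0 r=19: '2'=='2', l++,r--
l=1 r=18: '9'=='9', l++,r--
l=2 r=17: '9'=='9', l++,r--
l=3 r=16: '4'=='4', l++,r--
l=4 r=15: '8'=='8', l++,r--
l=5 r=14: '0'=='0', l++,r--
l=6 r=13: '6'=='6', l++,r--
l=7 r=12: '9'=='9', l++,r--
l=8 r=11: '0'=='0', l++,r--
l=9 r=10: '9'=='9', l++,r--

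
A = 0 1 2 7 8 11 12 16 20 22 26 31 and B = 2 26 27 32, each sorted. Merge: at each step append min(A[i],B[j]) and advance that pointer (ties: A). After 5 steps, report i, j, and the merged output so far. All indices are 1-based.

[i=1,j=1] A[i]=0<=B[j]=2 take 0 → i++
[i=2,j=1] A[i]=1<=B[j]=2 take 1 → i++
[i=3,j=1] A[i]=2<=B[j]=2 take 2 → i++
[i=4,j=1] A[i]=7>B[j]=2 take 2 → j++
[i=4,j=2] A[i]=7<=B[j]=26 take 7 → i++

i=5, j=2, merged so far=[0, 1, 2, 2, 7]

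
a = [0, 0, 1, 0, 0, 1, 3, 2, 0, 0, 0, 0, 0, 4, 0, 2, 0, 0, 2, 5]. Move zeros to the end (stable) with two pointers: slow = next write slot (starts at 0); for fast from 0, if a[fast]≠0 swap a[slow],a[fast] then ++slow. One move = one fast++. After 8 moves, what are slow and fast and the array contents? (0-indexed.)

slow=4, fast=8, a=[1, 1, 3, 2, 0, 0, 0, 0, 0, 0, 0, 0, 0, 4, 0, 2, 0, 0, 2, 5]

slow=0 fast=0: a[fast]=0, fast++
slow=0 fast=1: a[fast]=0, fast++
slow=0 fast=2: a[fast]=1≠0 swap→a[0]=1, slow++,fast++
slow=1 fast=3: a[fast]=0, fast++
slow=1 fast=4: a[fast]=0, fast++
slow=1 fast=5: a[fast]=1≠0 swap→a[1]=1, slow++,fast++
slow=2 fast=6: a[fast]=3≠0 swap→a[2]=3, slow++,fast++
slow=3 fast=7: a[fast]=2≠0 swap→a[3]=2, slow++,fast++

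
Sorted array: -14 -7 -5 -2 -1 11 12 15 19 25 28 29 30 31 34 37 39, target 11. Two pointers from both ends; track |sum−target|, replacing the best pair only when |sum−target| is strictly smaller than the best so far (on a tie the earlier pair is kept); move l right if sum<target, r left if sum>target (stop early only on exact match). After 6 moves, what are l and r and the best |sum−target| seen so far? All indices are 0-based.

l=0 r=16: -14+39=25 d=14 *, r--
l=0 r=15: -14+37=23 d=12 *, r--
l=0 r=14: -14+34=20 d=9 *, r--
l=0 r=13: -14+31=17 d=6 *, r--
l=0 r=12: -14+30=16 d=5 *, r--
l=0 r=11: -14+29=15 d=4 *, r--

l=0, r=10, best |Δ|=4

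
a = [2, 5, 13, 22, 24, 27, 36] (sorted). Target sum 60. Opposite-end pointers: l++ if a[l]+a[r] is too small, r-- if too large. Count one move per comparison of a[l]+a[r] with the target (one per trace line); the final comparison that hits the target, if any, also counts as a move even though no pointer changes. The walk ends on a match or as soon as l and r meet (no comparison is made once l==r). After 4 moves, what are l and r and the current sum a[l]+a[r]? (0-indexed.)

l=4, r=6, sum=60

l=0 r=6: 2+36=38 <60, l++
l=1 r=6: 5+36=41 <60, l++
l=2 r=6: 13+36=49 <60, l++
l=3 r=6: 22+36=58 <60, l++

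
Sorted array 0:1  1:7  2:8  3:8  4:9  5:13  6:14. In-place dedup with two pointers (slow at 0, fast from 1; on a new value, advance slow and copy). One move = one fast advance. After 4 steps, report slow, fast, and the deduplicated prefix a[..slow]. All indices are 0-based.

slow=3, fast=5, prefix=[1, 7, 8, 9]

(s=0,f=1) a[fast]=7≠a[slow]=1 write a[1]=7 → slow++,fast++
(s=1,f=2) a[fast]=8≠a[slow]=7 write a[2]=8 → slow++,fast++
(s=2,f=3) a[fast]=8=a[slow] dup → fast++
(s=2,f=4) a[fast]=9≠a[slow]=8 write a[3]=9 → slow++,fast++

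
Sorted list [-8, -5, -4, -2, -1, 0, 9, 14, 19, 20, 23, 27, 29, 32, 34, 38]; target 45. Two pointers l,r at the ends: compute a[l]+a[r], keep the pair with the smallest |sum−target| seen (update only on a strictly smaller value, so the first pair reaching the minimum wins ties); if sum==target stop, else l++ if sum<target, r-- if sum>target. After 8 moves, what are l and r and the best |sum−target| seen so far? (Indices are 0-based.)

[0,15] -8+38=30 d=15 * → l++
[1,15] -5+38=33 d=12 * → l++
[2,15] -4+38=34 d=11 * → l++
[3,15] -2+38=36 d=9 * → l++
[4,15] -1+38=37 d=8 * → l++
[5,15] 0+38=38 d=7 * → l++
[6,15] 9+38=47 d=2 * → r--
[6,14] 9+34=43 d=2 → l++

l=7, r=14, best |Δ|=2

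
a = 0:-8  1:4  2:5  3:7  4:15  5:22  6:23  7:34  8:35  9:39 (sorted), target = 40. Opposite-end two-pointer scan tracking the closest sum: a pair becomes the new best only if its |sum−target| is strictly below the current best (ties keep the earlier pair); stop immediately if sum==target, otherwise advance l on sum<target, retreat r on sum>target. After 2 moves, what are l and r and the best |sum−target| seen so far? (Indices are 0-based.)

l=1, r=8, best |Δ|=3

l=0 r=9: -8+39=31 d=9 *, l++
l=1 r=9: 4+39=43 d=3 *, r--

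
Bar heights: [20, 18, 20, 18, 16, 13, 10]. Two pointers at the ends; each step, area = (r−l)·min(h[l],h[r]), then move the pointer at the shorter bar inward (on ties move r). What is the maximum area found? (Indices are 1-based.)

max area = 65

[1,7] min(20,10)*6=60 best=60 * → r--
[1,6] min(20,13)*5=65 best=65 * → r--
[1,5] min(20,16)*4=64 best=65 → r--
[1,4] min(20,18)*3=54 best=65 → r--
[1,3] min(20,20)*2=40 best=65 → r--
[1,2] min(20,18)*1=18 best=65 → r--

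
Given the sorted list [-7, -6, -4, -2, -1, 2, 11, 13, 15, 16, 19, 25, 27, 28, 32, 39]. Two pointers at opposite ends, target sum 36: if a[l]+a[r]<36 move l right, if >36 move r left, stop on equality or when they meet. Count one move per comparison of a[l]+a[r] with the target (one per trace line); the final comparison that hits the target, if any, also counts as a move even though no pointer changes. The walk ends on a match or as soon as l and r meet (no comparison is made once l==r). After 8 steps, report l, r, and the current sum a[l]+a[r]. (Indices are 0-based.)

l=6, r=13, sum=39

[0,15] -7+39=32 <36 → l++
[1,15] -6+39=33 <36 → l++
[2,15] -4+39=35 <36 → l++
[3,15] -2+39=37 >36 → r--
[3,14] -2+32=30 <36 → l++
[4,14] -1+32=31 <36 → l++
[5,14] 2+32=34 <36 → l++
[6,14] 11+32=43 >36 → r--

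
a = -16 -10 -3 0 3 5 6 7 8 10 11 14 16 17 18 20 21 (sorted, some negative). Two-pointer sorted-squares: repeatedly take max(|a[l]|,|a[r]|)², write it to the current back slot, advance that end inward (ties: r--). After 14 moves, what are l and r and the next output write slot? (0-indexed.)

l=2, r=4, next write slot=2

[0,16] |-16|<=|21| out[16]=441 → r--
[0,15] |-16|<=|20| out[15]=400 → r--
[0,14] |-16|<=|18| out[14]=324 → r--
[0,13] |-16|<=|17| out[13]=289 → r--
[0,12] |-16|<=|16| out[12]=256 → r--
[0,11] |-16|>|14| out[11]=256 → l++
[1,11] |-10|<=|14| out[10]=196 → r--
[1,10] |-10|<=|11| out[9]=121 → r--
[1,9] |-10|<=|10| out[8]=100 → r--
[1,8] |-10|>|8| out[7]=100 → l++
[2,8] |-3|<=|8| out[6]=64 → r--
[2,7] |-3|<=|7| out[5]=49 → r--
[2,6] |-3|<=|6| out[4]=36 → r--
[2,5] |-3|<=|5| out[3]=25 → r--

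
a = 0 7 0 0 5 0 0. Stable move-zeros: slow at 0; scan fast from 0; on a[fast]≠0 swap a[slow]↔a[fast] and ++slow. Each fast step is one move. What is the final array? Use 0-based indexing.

slow=0 fast=0: a[fast]=0, fast++
slow=0 fast=1: a[fast]=7≠0 swap→a[0]=7, slow++,fast++
slow=1 fast=2: a[fast]=0, fast++
slow=1 fast=3: a[fast]=0, fast++
slow=1 fast=4: a[fast]=5≠0 swap→a[1]=5, slow++,fast++
slow=2 fast=5: a[fast]=0, fast++
slow=2 fast=6: a[fast]=0, fast++

[7, 5, 0, 0, 0, 0, 0]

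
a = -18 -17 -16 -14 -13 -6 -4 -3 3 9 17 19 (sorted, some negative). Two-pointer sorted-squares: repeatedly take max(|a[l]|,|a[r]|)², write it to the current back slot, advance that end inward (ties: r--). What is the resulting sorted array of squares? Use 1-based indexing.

[9, 9, 16, 36, 81, 169, 196, 256, 289, 289, 324, 361]

[1,12] |-18|<=|19| out[12]=361 → r--
[1,11] |-18|>|17| out[11]=324 → l++
[2,11] |-17|<=|17| out[10]=289 → r--
[2,10] |-17|>|9| out[9]=289 → l++
[3,10] |-16|>|9| out[8]=256 → l++
[4,10] |-14|>|9| out[7]=196 → l++
[5,10] |-13|>|9| out[6]=169 → l++
[6,10] |-6|<=|9| out[5]=81 → r--
[6,9] |-6|>|3| out[4]=36 → l++
[7,9] |-4|>|3| out[3]=16 → l++
[8,9] |-3|<=|3| out[2]=9 → r--
[8,8] |-3|<=|-3| out[1]=9 → r--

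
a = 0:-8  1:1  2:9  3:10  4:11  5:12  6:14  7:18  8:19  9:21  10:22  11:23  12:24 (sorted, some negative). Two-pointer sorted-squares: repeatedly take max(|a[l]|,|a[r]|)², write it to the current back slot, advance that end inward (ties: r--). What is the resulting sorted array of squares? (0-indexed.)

[1, 64, 81, 100, 121, 144, 196, 324, 361, 441, 484, 529, 576]

l=0 r=12: |-8|<=|24| out[12]=576, r--
l=0 r=11: |-8|<=|23| out[11]=529, r--
l=0 r=10: |-8|<=|22| out[10]=484, r--
l=0 r=9: |-8|<=|21| out[9]=441, r--
l=0 r=8: |-8|<=|19| out[8]=361, r--
l=0 r=7: |-8|<=|18| out[7]=324, r--
l=0 r=6: |-8|<=|14| out[6]=196, r--
l=0 r=5: |-8|<=|12| out[5]=144, r--
l=0 r=4: |-8|<=|11| out[4]=121, r--
l=0 r=3: |-8|<=|10| out[3]=100, r--
l=0 r=2: |-8|<=|9| out[2]=81, r--
l=0 r=1: |-8|>|1| out[1]=64, l++
l=1 r=1: |1|<=|1| out[0]=1, r--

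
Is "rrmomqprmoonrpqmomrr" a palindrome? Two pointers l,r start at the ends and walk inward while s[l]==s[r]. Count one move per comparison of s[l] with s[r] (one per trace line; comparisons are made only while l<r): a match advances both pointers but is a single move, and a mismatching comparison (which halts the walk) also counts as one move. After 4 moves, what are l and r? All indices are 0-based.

[0,19] 'r'=='r' → l++,r--
[1,18] 'r'=='r' → l++,r--
[2,17] 'm'=='m' → l++,r--
[3,16] 'o'=='o' → l++,r--

l=4, r=15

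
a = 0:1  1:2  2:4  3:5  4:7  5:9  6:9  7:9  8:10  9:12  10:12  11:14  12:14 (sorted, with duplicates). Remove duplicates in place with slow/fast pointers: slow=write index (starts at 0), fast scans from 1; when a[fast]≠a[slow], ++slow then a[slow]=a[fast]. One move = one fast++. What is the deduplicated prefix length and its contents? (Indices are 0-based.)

slow=0 fast=1: a[fast]=2≠a[slow]=1 write a[1]=2, slow++,fast++
slow=1 fast=2: a[fast]=4≠a[slow]=2 write a[2]=4, slow++,fast++
slow=2 fast=3: a[fast]=5≠a[slow]=4 write a[3]=5, slow++,fast++
slow=3 fast=4: a[fast]=7≠a[slow]=5 write a[4]=7, slow++,fast++
slow=4 fast=5: a[fast]=9≠a[slow]=7 write a[5]=9, slow++,fast++
slow=5 fast=6: a[fast]=9=a[slow] dup, fast++
slow=5 fast=7: a[fast]=9=a[slow] dup, fast++
slow=5 fast=8: a[fast]=10≠a[slow]=9 write a[6]=10, slow++,fast++
slow=6 fast=9: a[fast]=12≠a[slow]=10 write a[7]=12, slow++,fast++
slow=7 fast=10: a[fast]=12=a[slow] dup, fast++
slow=7 fast=11: a[fast]=14≠a[slow]=12 write a[8]=14, slow++,fast++
slow=8 fast=12: a[fast]=14=a[slow] dup, fast++

length 9; prefix = [1, 2, 4, 5, 7, 9, 10, 12, 14]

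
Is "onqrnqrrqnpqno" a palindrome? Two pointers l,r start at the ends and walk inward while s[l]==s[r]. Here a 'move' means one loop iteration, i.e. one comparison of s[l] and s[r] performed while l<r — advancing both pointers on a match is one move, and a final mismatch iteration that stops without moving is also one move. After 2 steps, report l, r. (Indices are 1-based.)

[1,14] 'o'=='o' → l++,r--
[2,13] 'n'=='n' → l++,r--

l=3, r=12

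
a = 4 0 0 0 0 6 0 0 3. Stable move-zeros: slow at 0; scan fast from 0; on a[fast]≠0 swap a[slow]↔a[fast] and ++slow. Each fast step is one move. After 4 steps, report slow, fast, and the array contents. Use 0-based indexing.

(s=0,f=0) a[fast]=4≠0 swap→a[0]=4 → slow++,fast++
(s=1,f=1) a[fast]=0 → fast++
(s=1,f=2) a[fast]=0 → fast++
(s=1,f=3) a[fast]=0 → fast++

slow=1, fast=4, a=[4, 0, 0, 0, 0, 6, 0, 0, 3]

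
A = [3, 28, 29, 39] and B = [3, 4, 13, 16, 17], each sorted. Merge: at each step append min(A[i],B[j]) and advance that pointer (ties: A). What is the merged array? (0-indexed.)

[i=0,j=0] A[i]=3<=B[j]=3 take 3 → i++
[i=1,j=0] A[i]=28>B[j]=3 take 3 → j++
[i=1,j=1] A[i]=28>B[j]=4 take 4 → j++
[i=1,j=2] A[i]=28>B[j]=13 take 13 → j++
[i=1,j=3] A[i]=28>B[j]=16 take 16 → j++
[i=1,j=4] A[i]=28>B[j]=17 take 17 → j++
[i=1,j=5] B done, take A[i]=28 → i++
[i=2,j=5] B done, take A[i]=29 → i++
[i=3,j=5] B done, take A[i]=39 → i++

[3, 3, 4, 13, 16, 17, 28, 29, 39]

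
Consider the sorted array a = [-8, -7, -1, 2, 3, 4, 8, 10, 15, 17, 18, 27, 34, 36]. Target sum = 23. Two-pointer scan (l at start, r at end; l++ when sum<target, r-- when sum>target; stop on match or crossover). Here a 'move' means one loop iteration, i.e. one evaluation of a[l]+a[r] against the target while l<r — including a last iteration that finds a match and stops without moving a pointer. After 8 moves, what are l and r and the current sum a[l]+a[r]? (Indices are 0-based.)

[0,13] -8+36=28 >23 → r--
[0,12] -8+34=26 >23 → r--
[0,11] -8+27=19 <23 → l++
[1,11] -7+27=20 <23 → l++
[2,11] -1+27=26 >23 → r--
[2,10] -1+18=17 <23 → l++
[3,10] 2+18=20 <23 → l++
[4,10] 3+18=21 <23 → l++

l=5, r=10, sum=22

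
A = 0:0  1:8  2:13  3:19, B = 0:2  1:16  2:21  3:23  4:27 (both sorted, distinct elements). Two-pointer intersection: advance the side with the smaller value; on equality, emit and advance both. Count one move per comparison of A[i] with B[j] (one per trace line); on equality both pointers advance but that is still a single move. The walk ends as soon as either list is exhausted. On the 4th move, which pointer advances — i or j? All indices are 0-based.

i

[i=0,j=0] 0<2 → i++
[i=1,j=0] 8>2 → j++
[i=1,j=1] 8<16 → i++
[i=2,j=1] 13<16 → i++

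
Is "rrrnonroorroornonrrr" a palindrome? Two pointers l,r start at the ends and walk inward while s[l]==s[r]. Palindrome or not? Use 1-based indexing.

l=1 r=20: 'r'=='r', l++,r--
l=2 r=19: 'r'=='r', l++,r--
l=3 r=18: 'r'=='r', l++,r--
l=4 r=17: 'n'=='n', l++,r--
l=5 r=16: 'o'=='o', l++,r--
l=6 r=15: 'n'=='n', l++,r--
l=7 r=14: 'r'=='r', l++,r--
l=8 r=13: 'o'=='o', l++,r--
l=9 r=12: 'o'=='o', l++,r--
l=10 r=11: 'r'=='r', l++,r--

palindrome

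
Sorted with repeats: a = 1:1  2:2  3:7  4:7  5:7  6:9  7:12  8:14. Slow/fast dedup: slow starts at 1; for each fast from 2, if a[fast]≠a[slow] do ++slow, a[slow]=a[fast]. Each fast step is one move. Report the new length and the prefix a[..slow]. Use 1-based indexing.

slow=1 fast=2: a[fast]=2≠a[slow]=1 write a[2]=2, slow++,fast++
slow=2 fast=3: a[fast]=7≠a[slow]=2 write a[3]=7, slow++,fast++
slow=3 fast=4: a[fast]=7=a[slow] dup, fast++
slow=3 fast=5: a[fast]=7=a[slow] dup, fast++
slow=3 fast=6: a[fast]=9≠a[slow]=7 write a[4]=9, slow++,fast++
slow=4 fast=7: a[fast]=12≠a[slow]=9 write a[5]=12, slow++,fast++
slow=5 fast=8: a[fast]=14≠a[slow]=12 write a[6]=14, slow++,fast++

length 6; prefix = [1, 2, 7, 9, 12, 14]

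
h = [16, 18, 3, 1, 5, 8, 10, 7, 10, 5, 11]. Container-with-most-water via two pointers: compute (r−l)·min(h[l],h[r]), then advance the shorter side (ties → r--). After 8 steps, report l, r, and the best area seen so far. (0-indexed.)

l=0, r=2, best area=110

l=0 r=10: min(16,11)*10=110 best=110 *, r--
l=0 r=9: min(16,5)*9=45 best=110, r--
l=0 r=8: min(16,10)*8=80 best=110, r--
l=0 r=7: min(16,7)*7=49 best=110, r--
l=0 r=6: min(16,10)*6=60 best=110, r--
l=0 r=5: min(16,8)*5=40 best=110, r--
l=0 r=4: min(16,5)*4=20 best=110, r--
l=0 r=3: min(16,1)*3=3 best=110, r--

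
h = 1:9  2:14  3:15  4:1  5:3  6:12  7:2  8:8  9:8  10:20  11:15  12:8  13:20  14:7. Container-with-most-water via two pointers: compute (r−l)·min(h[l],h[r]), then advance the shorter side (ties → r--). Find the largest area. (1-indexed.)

l=1 r=14: min(9,7)*13=91 best=91 *, r--
l=1 r=13: min(9,20)*12=108 best=108 *, l++
l=2 r=13: min(14,20)*11=154 best=154 *, l++
l=3 r=13: min(15,20)*10=150 best=154, l++
l=4 r=13: min(1,20)*9=9 best=154, l++
l=5 r=13: min(3,20)*8=24 best=154, l++
l=6 r=13: min(12,20)*7=84 best=154, l++
l=7 r=13: min(2,20)*6=12 best=154, l++
l=8 r=13: min(8,20)*5=40 best=154, l++
l=9 r=13: min(8,20)*4=32 best=154, l++
l=10 r=13: min(20,20)*3=60 best=154, r--
l=10 r=12: min(20,8)*2=16 best=154, r--
l=10 r=11: min(20,15)*1=15 best=154, r--

max area = 154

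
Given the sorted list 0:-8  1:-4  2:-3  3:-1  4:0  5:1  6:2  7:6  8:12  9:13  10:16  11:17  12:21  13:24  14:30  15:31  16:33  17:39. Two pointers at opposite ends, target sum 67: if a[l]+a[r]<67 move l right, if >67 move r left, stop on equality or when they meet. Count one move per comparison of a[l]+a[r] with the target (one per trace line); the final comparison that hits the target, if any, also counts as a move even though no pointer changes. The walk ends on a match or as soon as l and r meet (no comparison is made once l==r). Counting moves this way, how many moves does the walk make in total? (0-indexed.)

17 moves

l=0 r=17: -8+39=31 <67, l++
l=1 r=17: -4+39=35 <67, l++
l=2 r=17: -3+39=36 <67, l++
l=3 r=17: -1+39=38 <67, l++
l=4 r=17: 0+39=39 <67, l++
l=5 r=17: 1+39=40 <67, l++
l=6 r=17: 2+39=41 <67, l++
l=7 r=17: 6+39=45 <67, l++
l=8 r=17: 12+39=51 <67, l++
l=9 r=17: 13+39=52 <67, l++
l=10 r=17: 16+39=55 <67, l++
l=11 r=17: 17+39=56 <67, l++
l=12 r=17: 21+39=60 <67, l++
l=13 r=17: 24+39=63 <67, l++
l=14 r=17: 30+39=69 >67, r--
l=14 r=16: 30+33=63 <67, l++
l=15 r=16: 31+33=64 <67, l++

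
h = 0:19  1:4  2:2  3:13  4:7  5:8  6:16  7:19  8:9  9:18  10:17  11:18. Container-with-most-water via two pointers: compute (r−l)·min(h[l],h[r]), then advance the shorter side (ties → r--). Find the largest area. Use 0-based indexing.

max area = 198

[0,11] min(19,18)*11=198 best=198 * → r--
[0,10] min(19,17)*10=170 best=198 → r--
[0,9] min(19,18)*9=162 best=198 → r--
[0,8] min(19,9)*8=72 best=198 → r--
[0,7] min(19,19)*7=133 best=198 → r--
[0,6] min(19,16)*6=96 best=198 → r--
[0,5] min(19,8)*5=40 best=198 → r--
[0,4] min(19,7)*4=28 best=198 → r--
[0,3] min(19,13)*3=39 best=198 → r--
[0,2] min(19,2)*2=4 best=198 → r--
[0,1] min(19,4)*1=4 best=198 → r--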